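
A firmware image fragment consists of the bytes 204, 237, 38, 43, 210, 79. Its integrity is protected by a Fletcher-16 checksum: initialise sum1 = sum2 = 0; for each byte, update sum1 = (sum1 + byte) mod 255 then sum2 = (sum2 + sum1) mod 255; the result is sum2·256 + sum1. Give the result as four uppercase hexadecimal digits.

812E

Running sums (mod 255):
  after byte 0 (204): sum1=204, sum2=204
  after byte 1 (237): sum1=186, sum2=135
  after byte 2 (38): sum1=224, sum2=104
  after byte 3 (43): sum1=12, sum2=116
  after byte 4 (210): sum1=222, sum2=83
  after byte 5 (79): sum1=46, sum2=129
Checksum = sum2·256 + sum1 = 129·256 + 46 = 33070 = 0x812E.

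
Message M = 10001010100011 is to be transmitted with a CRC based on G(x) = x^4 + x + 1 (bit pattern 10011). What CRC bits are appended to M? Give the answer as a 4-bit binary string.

1000

Append 4 zeros: 100010101000110000. Divide by 10011 (XOR where the leading bit is 1):
  pos 0: 10001 XOR 10011 = 00010
  pos 3: 10010 XOR 10011 = 00001
  pos 7: 11000 XOR 10011 = 01011
  pos 8: 10111 XOR 10011 = 00100
  pos 10: 10010 XOR 10011 = 00001
Remainder (last 4 bits) = 1000. This is the CRC / FCS.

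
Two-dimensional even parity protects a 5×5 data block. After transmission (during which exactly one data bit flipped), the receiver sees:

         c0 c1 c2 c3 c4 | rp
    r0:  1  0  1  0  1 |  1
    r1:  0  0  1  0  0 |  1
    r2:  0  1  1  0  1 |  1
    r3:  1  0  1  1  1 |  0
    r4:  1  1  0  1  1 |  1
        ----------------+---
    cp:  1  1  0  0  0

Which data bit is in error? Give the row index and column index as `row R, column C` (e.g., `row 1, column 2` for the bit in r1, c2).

Recompute each row's even parity and compare to rp:
  r0: data parity 1, sent rp 1 → ok
  r1: data parity 1, sent rp 1 → ok
  r2: data parity 1, sent rp 1 → ok
  r3: data parity 0, sent rp 0 → ok
  r4: data parity 0, sent rp 1 → mismatch
Recompute each column's even parity and compare to cp:
  c0: data parity 1, sent cp 1 → ok
  c1: data parity 0, sent cp 1 → mismatch
  c2: data parity 0, sent cp 0 → ok
  c3: data parity 0, sent cp 0 → ok
  c4: data parity 0, sent cp 0 → ok
Exactly one row (r4) and one column (c1) fail → the flipped bit is at their intersection.

row 4, column 1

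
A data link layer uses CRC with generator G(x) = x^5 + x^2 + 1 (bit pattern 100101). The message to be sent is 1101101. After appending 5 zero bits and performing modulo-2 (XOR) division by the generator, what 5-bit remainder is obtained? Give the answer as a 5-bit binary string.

Append 5 zeros: 110110100000. Divide by 100101 (XOR where the leading bit is 1):
  pos 0: 110110 XOR 100101 = 010011
  pos 1: 100111 XOR 100101 = 000010
  pos 5: 100000 XOR 100101 = 000101
Remainder (last 5 bits) = 01010. This is the CRC / FCS.

01010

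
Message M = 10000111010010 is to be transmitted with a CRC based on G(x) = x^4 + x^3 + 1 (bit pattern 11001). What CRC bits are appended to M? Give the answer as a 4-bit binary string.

0101

Append 4 zeros: 100001110100100000. Divide by 11001 (XOR where the leading bit is 1):
  pos 0: 10000 XOR 11001 = 01001
  pos 1: 10011 XOR 11001 = 01010
  pos 2: 10101 XOR 11001 = 01100
  pos 3: 11001 XOR 11001 = 00000
  pos 9: 10010 XOR 11001 = 01011
  pos 10: 10110 XOR 11001 = 01111
  pos 11: 11110 XOR 11001 = 00111
  pos 13: 11100 XOR 11001 = 00101
Remainder (last 4 bits) = 0101. This is the CRC / FCS.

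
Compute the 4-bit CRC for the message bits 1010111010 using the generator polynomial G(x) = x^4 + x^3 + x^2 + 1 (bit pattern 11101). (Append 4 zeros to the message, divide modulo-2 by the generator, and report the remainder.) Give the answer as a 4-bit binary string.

Append 4 zeros: 10101110100000. Divide by 11101 (XOR where the leading bit is 1):
  pos 0: 10101 XOR 11101 = 01000
  pos 1: 10001 XOR 11101 = 01100
  pos 2: 11001 XOR 11101 = 00100
  pos 4: 10001 XOR 11101 = 01100
  pos 5: 11000 XOR 11101 = 00101
  pos 7: 10100 XOR 11101 = 01001
  pos 8: 10010 XOR 11101 = 01111
  pos 9: 11110 XOR 11101 = 00011
Remainder (last 4 bits) = 0011. This is the CRC / FCS.

0011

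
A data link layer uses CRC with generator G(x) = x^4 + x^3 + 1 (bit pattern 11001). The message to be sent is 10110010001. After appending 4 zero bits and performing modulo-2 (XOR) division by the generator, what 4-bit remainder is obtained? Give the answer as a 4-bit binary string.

Append 4 zeros: 101100100010000. Divide by 11001 (XOR where the leading bit is 1):
  pos 0: 10110 XOR 11001 = 01111
  pos 1: 11110 XOR 11001 = 00111
  pos 3: 11110 XOR 11001 = 00111
  pos 5: 11100 XOR 11001 = 00101
  pos 7: 10110 XOR 11001 = 01111
  pos 8: 11110 XOR 11001 = 00111
  pos 10: 11100 XOR 11001 = 00101
Remainder (last 4 bits) = 0101. This is the CRC / FCS.

0101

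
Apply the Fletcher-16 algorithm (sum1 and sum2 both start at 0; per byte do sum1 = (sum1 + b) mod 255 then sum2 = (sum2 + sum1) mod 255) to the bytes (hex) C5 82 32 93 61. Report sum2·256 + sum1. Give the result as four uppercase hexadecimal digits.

Running sums (mod 255):
  after byte 0 (C5): sum1=197, sum2=197
  after byte 1 (82): sum1=72, sum2=14
  after byte 2 (32): sum1=122, sum2=136
  after byte 3 (93): sum1=14, sum2=150
  after byte 4 (61): sum1=111, sum2=6
Checksum = sum2·256 + sum1 = 6·256 + 111 = 1647 = 0x066F.

066F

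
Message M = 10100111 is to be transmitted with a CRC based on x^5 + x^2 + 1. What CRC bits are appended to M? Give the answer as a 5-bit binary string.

Append 5 zeros: 1010011100000. Divide by 100101 (XOR where the leading bit is 1):
  pos 0: 101001 XOR 100101 = 001100
  pos 2: 110011 XOR 100101 = 010110
  pos 3: 101100 XOR 100101 = 001001
  pos 5: 100100 XOR 100101 = 000001
Remainder (last 5 bits) = 00100. This is the CRC / FCS.

00100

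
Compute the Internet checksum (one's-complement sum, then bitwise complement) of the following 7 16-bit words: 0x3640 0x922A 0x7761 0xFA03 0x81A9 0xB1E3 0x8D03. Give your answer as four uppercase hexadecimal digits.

One's-complement addition (fold any carry out of bit 15 back into bit 0):
  0x3640 + 0x922A = 0x0C86A
  0xC86A + 0x7761 = 0x13FCB → wrap carry → 0x3FCC
  0x3FCC + 0xFA03 = 0x139CF → wrap carry → 0x39D0
  0x39D0 + 0x81A9 = 0x0BB79
  0xBB79 + 0xB1E3 = 0x16D5C → wrap carry → 0x6D5D
  0x6D5D + 0x8D03 = 0x0FA60
One's-complement sum = 0xFA60.
Checksum = ~0xFA60 & 0xFFFF = 0x059F.

059F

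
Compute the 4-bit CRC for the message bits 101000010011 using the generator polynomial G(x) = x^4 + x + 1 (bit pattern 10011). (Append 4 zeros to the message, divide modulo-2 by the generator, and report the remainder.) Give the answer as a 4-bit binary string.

1100

Append 4 zeros: 1010000100110000. Divide by 10011 (XOR where the leading bit is 1):
  pos 0: 10100 XOR 10011 = 00111
  pos 2: 11100 XOR 10011 = 01111
  pos 3: 11111 XOR 10011 = 01100
  pos 4: 11000 XOR 10011 = 01011
  pos 5: 10110 XOR 10011 = 00101
  pos 7: 10111 XOR 10011 = 00100
  pos 9: 10000 XOR 10011 = 00011
Remainder (last 4 bits) = 1100. This is the CRC / FCS.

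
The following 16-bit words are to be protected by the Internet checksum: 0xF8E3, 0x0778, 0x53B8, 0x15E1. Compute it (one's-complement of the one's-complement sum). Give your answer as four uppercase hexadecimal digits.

One's-complement addition (fold any carry out of bit 15 back into bit 0):
  0xF8E3 + 0x0778 = 0x1005B → wrap carry → 0x005C
  0x005C + 0x53B8 = 0x05414
  0x5414 + 0x15E1 = 0x069F5
One's-complement sum = 0x69F5.
Checksum = ~0x69F5 & 0xFFFF = 0x960A.

960A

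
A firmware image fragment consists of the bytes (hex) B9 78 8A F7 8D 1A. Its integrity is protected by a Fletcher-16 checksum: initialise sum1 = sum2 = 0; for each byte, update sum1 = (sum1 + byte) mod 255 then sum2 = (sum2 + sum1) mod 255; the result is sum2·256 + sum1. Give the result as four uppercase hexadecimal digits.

Running sums (mod 255):
  after byte 0 (B9): sum1=185, sum2=185
  after byte 1 (78): sum1=50, sum2=235
  after byte 2 (8A): sum1=188, sum2=168
  after byte 3 (F7): sum1=180, sum2=93
  after byte 4 (8D): sum1=66, sum2=159
  after byte 5 (1A): sum1=92, sum2=251
Checksum = sum2·256 + sum1 = 251·256 + 92 = 64348 = 0xFB5C.

FB5C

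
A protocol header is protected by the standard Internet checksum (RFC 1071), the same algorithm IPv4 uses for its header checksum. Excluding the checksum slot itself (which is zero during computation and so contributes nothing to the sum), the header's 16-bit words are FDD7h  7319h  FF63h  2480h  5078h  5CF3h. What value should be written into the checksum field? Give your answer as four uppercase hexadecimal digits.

One's-complement addition (fold any carry out of bit 15 back into bit 0):
  0xFDD7 + 0x7319 = 0x170F0 → wrap carry → 0x70F1
  0x70F1 + 0xFF63 = 0x17054 → wrap carry → 0x7055
  0x7055 + 0x2480 = 0x094D5
  0x94D5 + 0x5078 = 0x0E54D
  0xE54D + 0x5CF3 = 0x14240 → wrap carry → 0x4241
One's-complement sum = 0x4241.
Checksum = ~0x4241 & 0xFFFF = 0xBDBE.

BDBE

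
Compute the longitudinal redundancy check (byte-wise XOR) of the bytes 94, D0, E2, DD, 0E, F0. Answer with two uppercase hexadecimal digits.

XOR the bytes together:
  start with 0x94
  0x94 ⊕ 0xD0 = 0x44
  0x44 ⊕ 0xE2 = 0xA6
  0xA6 ⊕ 0xDD = 0x7B
  0x7B ⊕ 0x0E = 0x75
  0x75 ⊕ 0xF0 = 0x85

85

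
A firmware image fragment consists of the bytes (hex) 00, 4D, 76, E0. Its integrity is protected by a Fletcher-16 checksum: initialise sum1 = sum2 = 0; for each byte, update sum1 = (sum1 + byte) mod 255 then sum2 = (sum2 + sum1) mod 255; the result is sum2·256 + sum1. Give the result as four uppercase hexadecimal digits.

Running sums (mod 255):
  after byte 0 (00): sum1=0, sum2=0
  after byte 1 (4D): sum1=77, sum2=77
  after byte 2 (76): sum1=195, sum2=17
  after byte 3 (E0): sum1=164, sum2=181
Checksum = sum2·256 + sum1 = 181·256 + 164 = 46500 = 0xB5A4.

B5A4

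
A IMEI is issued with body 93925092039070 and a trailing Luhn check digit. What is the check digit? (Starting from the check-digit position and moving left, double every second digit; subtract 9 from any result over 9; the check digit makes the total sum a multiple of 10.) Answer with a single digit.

2

Partial digits right→left: 0 7 0 9 3 0 2 9 0 5 2 9 3 9
Double every second digit counting from the check-digit position (so the 1st, 3rd, 5th, ... of the partial from the right).
  doubled (with −9 where >9): 0 0 6 4 0 4 6 → sum 20
  kept as-is: 7 9 0 9 5 9 9 → sum 48
Total = 20 + 48 = 68.
Check digit = (10 − (68 mod 10)) mod 10 = 2.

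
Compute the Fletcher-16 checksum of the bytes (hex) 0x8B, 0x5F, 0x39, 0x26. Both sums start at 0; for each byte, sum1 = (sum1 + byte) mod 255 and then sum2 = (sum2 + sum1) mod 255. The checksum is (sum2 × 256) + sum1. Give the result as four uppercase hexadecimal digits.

E44A

Running sums (mod 255):
  after byte 0 (0x8B): sum1=139, sum2=139
  after byte 1 (0x5F): sum1=234, sum2=118
  after byte 2 (0x39): sum1=36, sum2=154
  after byte 3 (0x26): sum1=74, sum2=228
Checksum = sum2·256 + sum1 = 228·256 + 74 = 58442 = 0xE44A.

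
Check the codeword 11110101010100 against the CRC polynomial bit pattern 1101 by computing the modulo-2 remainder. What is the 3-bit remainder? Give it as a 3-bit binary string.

000

Modulo-2 division of 11110101010100 by 1101:
  pos 0: 1111 XOR 1101 = 0010
  pos 2: 1001 XOR 1101 = 0100
  pos 3: 1000 XOR 1101 = 0101
  pos 4: 1011 XOR 1101 = 0110
  pos 5: 1100 XOR 1101 = 0001
  pos 8: 1101 XOR 1101 = 0000
Remainder = 000 (zero — the frame passes the CRC check).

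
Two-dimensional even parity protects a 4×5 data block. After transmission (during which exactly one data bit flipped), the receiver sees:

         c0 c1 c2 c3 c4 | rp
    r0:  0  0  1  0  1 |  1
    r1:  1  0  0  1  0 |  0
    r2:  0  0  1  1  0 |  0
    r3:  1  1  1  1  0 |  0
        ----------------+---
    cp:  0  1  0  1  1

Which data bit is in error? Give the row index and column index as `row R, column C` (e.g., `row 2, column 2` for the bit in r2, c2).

Recompute each row's even parity and compare to rp:
  r0: data parity 0, sent rp 1 → mismatch
  r1: data parity 0, sent rp 0 → ok
  r2: data parity 0, sent rp 0 → ok
  r3: data parity 0, sent rp 0 → ok
Recompute each column's even parity and compare to cp:
  c0: data parity 0, sent cp 0 → ok
  c1: data parity 1, sent cp 1 → ok
  c2: data parity 1, sent cp 0 → mismatch
  c3: data parity 1, sent cp 1 → ok
  c4: data parity 1, sent cp 1 → ok
Exactly one row (r0) and one column (c2) fail → the flipped bit is at their intersection.

row 0, column 2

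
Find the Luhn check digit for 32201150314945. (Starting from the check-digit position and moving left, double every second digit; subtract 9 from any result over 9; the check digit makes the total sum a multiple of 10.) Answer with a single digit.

0

Partial digits right→left: 5 4 9 4 1 3 0 5 1 1 0 2 2 3
Double every second digit counting from the check-digit position (so the 1st, 3rd, 5th, ... of the partial from the right).
  doubled (with −9 where >9): 1 9 2 0 2 0 4 → sum 18
  kept as-is: 4 4 3 5 1 2 3 → sum 22
Total = 18 + 22 = 40.
Check digit = (10 − (40 mod 10)) mod 10 = 0.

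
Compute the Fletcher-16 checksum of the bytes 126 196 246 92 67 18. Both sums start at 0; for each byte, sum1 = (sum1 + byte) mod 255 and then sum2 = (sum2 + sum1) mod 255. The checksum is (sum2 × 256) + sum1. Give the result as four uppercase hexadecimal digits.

58EB

Running sums (mod 255):
  after byte 0 (126): sum1=126, sum2=126
  after byte 1 (196): sum1=67, sum2=193
  after byte 2 (246): sum1=58, sum2=251
  after byte 3 (92): sum1=150, sum2=146
  after byte 4 (67): sum1=217, sum2=108
  after byte 5 (18): sum1=235, sum2=88
Checksum = sum2·256 + sum1 = 88·256 + 235 = 22763 = 0x58EB.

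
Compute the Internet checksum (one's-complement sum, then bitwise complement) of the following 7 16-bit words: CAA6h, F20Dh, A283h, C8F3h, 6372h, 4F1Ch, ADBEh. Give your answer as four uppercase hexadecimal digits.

One's-complement addition (fold any carry out of bit 15 back into bit 0):
  0xCAA6 + 0xF20D = 0x1BCB3 → wrap carry → 0xBCB4
  0xBCB4 + 0xA283 = 0x15F37 → wrap carry → 0x5F38
  0x5F38 + 0xC8F3 = 0x1282B → wrap carry → 0x282C
  0x282C + 0x6372 = 0x08B9E
  0x8B9E + 0x4F1C = 0x0DABA
  0xDABA + 0xADBE = 0x18878 → wrap carry → 0x8879
One's-complement sum = 0x8879.
Checksum = ~0x8879 & 0xFFFF = 0x7786.

7786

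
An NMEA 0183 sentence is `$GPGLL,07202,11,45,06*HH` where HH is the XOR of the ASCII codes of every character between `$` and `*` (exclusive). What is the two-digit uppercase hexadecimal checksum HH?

60

XOR the ASCII codes of the payload characters:
  'G' = 0x47 → acc = 0x47
  'P' = 0x50 → acc = 0x17
  'G' = 0x47 → acc = 0x50
  'L' = 0x4C → acc = 0x1C
  'L' = 0x4C → acc = 0x50
  ',' = 0x2C → acc = 0x7C
  '0' = 0x30 → acc = 0x4C
  '7' = 0x37 → acc = 0x7B
  '2' = 0x32 → acc = 0x49
  '0' = 0x30 → acc = 0x79
  '2' = 0x32 → acc = 0x4B
  ',' = 0x2C → acc = 0x67
  '1' = 0x31 → acc = 0x56
  '1' = 0x31 → acc = 0x67
  ',' = 0x2C → acc = 0x4B
  '4' = 0x34 → acc = 0x7F
  '5' = 0x35 → acc = 0x4A
  ',' = 0x2C → acc = 0x66
  '0' = 0x30 → acc = 0x56
  '6' = 0x36 → acc = 0x60
Checksum = 0x60.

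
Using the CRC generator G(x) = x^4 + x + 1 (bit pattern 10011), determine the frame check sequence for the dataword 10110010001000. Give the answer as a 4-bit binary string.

Append 4 zeros: 101100100010000000. Divide by 10011 (XOR where the leading bit is 1):
  pos 0: 10110 XOR 10011 = 00101
  pos 2: 10101 XOR 10011 = 00110
  pos 4: 11000 XOR 10011 = 01011
  pos 5: 10110 XOR 10011 = 00101
  pos 7: 10110 XOR 10011 = 00101
  pos 9: 10100 XOR 10011 = 00111
  pos 11: 11100 XOR 10011 = 01111
  pos 12: 11110 XOR 10011 = 01101
  pos 13: 11010 XOR 10011 = 01001
Remainder (last 4 bits) = 1001. This is the CRC / FCS.

1001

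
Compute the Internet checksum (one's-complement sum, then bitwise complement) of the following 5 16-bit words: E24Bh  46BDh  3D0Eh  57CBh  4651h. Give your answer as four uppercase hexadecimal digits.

One's-complement addition (fold any carry out of bit 15 back into bit 0):
  0xE24B + 0x46BD = 0x12908 → wrap carry → 0x2909
  0x2909 + 0x3D0E = 0x06617
  0x6617 + 0x57CB = 0x0BDE2
  0xBDE2 + 0x4651 = 0x10433 → wrap carry → 0x0434
One's-complement sum = 0x0434.
Checksum = ~0x0434 & 0xFFFF = 0xFBCB.

FBCB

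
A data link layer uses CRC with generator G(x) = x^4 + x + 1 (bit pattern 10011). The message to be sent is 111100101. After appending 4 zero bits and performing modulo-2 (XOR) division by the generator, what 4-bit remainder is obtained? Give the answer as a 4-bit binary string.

Append 4 zeros: 1111001010000. Divide by 10011 (XOR where the leading bit is 1):
  pos 0: 11110 XOR 10011 = 01101
  pos 1: 11010 XOR 10011 = 01001
  pos 2: 10011 XOR 10011 = 00000
  pos 8: 10000 XOR 10011 = 00011
Remainder (last 4 bits) = 0011. This is the CRC / FCS.

0011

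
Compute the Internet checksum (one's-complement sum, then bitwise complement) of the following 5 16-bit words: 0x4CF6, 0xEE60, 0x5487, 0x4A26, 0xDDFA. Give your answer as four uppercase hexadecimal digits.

One's-complement addition (fold any carry out of bit 15 back into bit 0):
  0x4CF6 + 0xEE60 = 0x13B56 → wrap carry → 0x3B57
  0x3B57 + 0x5487 = 0x08FDE
  0x8FDE + 0x4A26 = 0x0DA04
  0xDA04 + 0xDDFA = 0x1B7FE → wrap carry → 0xB7FF
One's-complement sum = 0xB7FF.
Checksum = ~0xB7FF & 0xFFFF = 0x4800.

4800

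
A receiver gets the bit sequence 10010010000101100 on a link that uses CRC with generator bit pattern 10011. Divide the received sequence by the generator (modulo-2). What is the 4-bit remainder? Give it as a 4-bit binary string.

0010

Modulo-2 division of 10010010000101100 by 10011:
  pos 0: 10010 XOR 10011 = 00001
  pos 4: 10100 XOR 10011 = 00111
  pos 6: 11100 XOR 10011 = 01111
  pos 7: 11111 XOR 10011 = 01100
  pos 8: 11000 XOR 10011 = 01011
  pos 9: 10111 XOR 10011 = 00100
  pos 11: 10010 XOR 10011 = 00001
Remainder = 0010 (nonzero — an error is detected).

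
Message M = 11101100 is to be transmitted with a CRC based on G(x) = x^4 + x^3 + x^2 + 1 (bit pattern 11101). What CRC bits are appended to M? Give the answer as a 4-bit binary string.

Append 4 zeros: 111011000000. Divide by 11101 (XOR where the leading bit is 1):
  pos 0: 11101 XOR 11101 = 00000
  pos 5: 10000 XOR 11101 = 01101
  pos 6: 11010 XOR 11101 = 00111
Remainder (last 4 bits) = 1110. This is the CRC / FCS.

1110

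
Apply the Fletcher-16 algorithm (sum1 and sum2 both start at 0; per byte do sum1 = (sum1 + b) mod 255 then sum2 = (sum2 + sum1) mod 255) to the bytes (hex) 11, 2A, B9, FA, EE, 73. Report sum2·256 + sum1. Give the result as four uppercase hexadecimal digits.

6252

Running sums (mod 255):
  after byte 0 (11): sum1=17, sum2=17
  after byte 1 (2A): sum1=59, sum2=76
  after byte 2 (B9): sum1=244, sum2=65
  after byte 3 (FA): sum1=239, sum2=49
  after byte 4 (EE): sum1=222, sum2=16
  after byte 5 (73): sum1=82, sum2=98
Checksum = sum2·256 + sum1 = 98·256 + 82 = 25170 = 0x6252.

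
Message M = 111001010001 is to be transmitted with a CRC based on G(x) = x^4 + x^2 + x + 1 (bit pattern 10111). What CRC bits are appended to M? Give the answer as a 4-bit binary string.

0101

Append 4 zeros: 1110010100010000. Divide by 10111 (XOR where the leading bit is 1):
  pos 0: 11100 XOR 10111 = 01011
  pos 1: 10111 XOR 10111 = 00000
  pos 7: 10001 XOR 10111 = 00110
  pos 9: 11000 XOR 10111 = 01111
  pos 10: 11110 XOR 10111 = 01001
  pos 11: 10010 XOR 10111 = 00101
Remainder (last 4 bits) = 0101. This is the CRC / FCS.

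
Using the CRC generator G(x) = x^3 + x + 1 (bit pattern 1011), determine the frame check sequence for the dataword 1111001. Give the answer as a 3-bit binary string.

001

Append 3 zeros: 1111001000. Divide by 1011 (XOR where the leading bit is 1):
  pos 0: 1111 XOR 1011 = 0100
  pos 1: 1000 XOR 1011 = 0011
  pos 3: 1101 XOR 1011 = 0110
  pos 4: 1100 XOR 1011 = 0111
  pos 5: 1110 XOR 1011 = 0101
  pos 6: 1010 XOR 1011 = 0001
Remainder (last 3 bits) = 001. This is the CRC / FCS.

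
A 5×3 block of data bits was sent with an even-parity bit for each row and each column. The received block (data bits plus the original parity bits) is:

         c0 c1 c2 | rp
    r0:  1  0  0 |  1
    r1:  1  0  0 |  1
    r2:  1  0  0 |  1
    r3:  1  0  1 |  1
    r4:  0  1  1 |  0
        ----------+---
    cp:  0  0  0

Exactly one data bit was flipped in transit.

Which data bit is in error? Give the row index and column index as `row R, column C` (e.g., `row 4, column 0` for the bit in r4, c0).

Recompute each row's even parity and compare to rp:
  r0: data parity 1, sent rp 1 → ok
  r1: data parity 1, sent rp 1 → ok
  r2: data parity 1, sent rp 1 → ok
  r3: data parity 0, sent rp 1 → mismatch
  r4: data parity 0, sent rp 0 → ok
Recompute each column's even parity and compare to cp:
  c0: data parity 0, sent cp 0 → ok
  c1: data parity 1, sent cp 0 → mismatch
  c2: data parity 0, sent cp 0 → ok
Exactly one row (r3) and one column (c1) fail → the flipped bit is at their intersection.

row 3, column 1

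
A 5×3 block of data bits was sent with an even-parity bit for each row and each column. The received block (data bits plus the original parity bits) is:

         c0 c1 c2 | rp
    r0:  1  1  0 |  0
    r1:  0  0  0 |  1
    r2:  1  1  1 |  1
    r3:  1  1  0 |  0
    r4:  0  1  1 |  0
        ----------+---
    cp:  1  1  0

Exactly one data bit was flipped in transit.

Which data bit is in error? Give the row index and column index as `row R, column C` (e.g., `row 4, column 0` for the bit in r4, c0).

row 1, column 1

Recompute each row's even parity and compare to rp:
  r0: data parity 0, sent rp 0 → ok
  r1: data parity 0, sent rp 1 → mismatch
  r2: data parity 1, sent rp 1 → ok
  r3: data parity 0, sent rp 0 → ok
  r4: data parity 0, sent rp 0 → ok
Recompute each column's even parity and compare to cp:
  c0: data parity 1, sent cp 1 → ok
  c1: data parity 0, sent cp 1 → mismatch
  c2: data parity 0, sent cp 0 → ok
Exactly one row (r1) and one column (c1) fail → the flipped bit is at their intersection.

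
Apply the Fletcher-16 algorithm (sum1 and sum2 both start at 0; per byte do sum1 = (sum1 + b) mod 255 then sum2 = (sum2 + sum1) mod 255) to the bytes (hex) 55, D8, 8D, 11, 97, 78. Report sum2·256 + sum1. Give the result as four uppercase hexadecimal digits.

Running sums (mod 255):
  after byte 0 (55): sum1=85, sum2=85
  after byte 1 (D8): sum1=46, sum2=131
  after byte 2 (8D): sum1=187, sum2=63
  after byte 3 (11): sum1=204, sum2=12
  after byte 4 (97): sum1=100, sum2=112
  after byte 5 (78): sum1=220, sum2=77
Checksum = sum2·256 + sum1 = 77·256 + 220 = 19932 = 0x4DDC.

4DDC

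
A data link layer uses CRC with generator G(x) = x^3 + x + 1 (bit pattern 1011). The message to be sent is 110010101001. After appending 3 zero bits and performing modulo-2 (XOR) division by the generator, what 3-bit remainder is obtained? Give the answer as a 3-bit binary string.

Append 3 zeros: 110010101001000. Divide by 1011 (XOR where the leading bit is 1):
  pos 0: 1100 XOR 1011 = 0111
  pos 1: 1111 XOR 1011 = 0100
  pos 2: 1000 XOR 1011 = 0011
  pos 4: 1110 XOR 1011 = 0101
  pos 5: 1011 XOR 1011 = 0000
  pos 11: 1000 XOR 1011 = 0011
Remainder (last 3 bits) = 011. This is the CRC / FCS.

011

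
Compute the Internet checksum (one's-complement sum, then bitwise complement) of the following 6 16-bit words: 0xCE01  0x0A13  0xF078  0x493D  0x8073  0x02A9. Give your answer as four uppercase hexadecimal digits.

6B18

One's-complement addition (fold any carry out of bit 15 back into bit 0):
  0xCE01 + 0x0A13 = 0x0D814
  0xD814 + 0xF078 = 0x1C88C → wrap carry → 0xC88D
  0xC88D + 0x493D = 0x111CA → wrap carry → 0x11CB
  0x11CB + 0x8073 = 0x0923E
  0x923E + 0x02A9 = 0x094E7
One's-complement sum = 0x94E7.
Checksum = ~0x94E7 & 0xFFFF = 0x6B18.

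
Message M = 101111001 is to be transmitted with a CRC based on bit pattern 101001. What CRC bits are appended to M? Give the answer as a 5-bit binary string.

00111

Append 5 zeros: 10111100100000. Divide by 101001 (XOR where the leading bit is 1):
  pos 0: 101111 XOR 101001 = 000110
  pos 3: 110001 XOR 101001 = 011000
  pos 4: 110000 XOR 101001 = 011001
  pos 5: 110010 XOR 101001 = 011011
  pos 6: 110110 XOR 101001 = 011111
  pos 7: 111110 XOR 101001 = 010111
  pos 8: 101110 XOR 101001 = 000111
Remainder (last 5 bits) = 00111. This is the CRC / FCS.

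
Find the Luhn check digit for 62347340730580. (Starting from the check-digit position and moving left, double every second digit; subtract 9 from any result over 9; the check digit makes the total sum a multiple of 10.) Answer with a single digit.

Partial digits right→left: 0 8 5 0 3 7 0 4 3 7 4 3 2 6
Double every second digit counting from the check-digit position (so the 1st, 3rd, 5th, ... of the partial from the right).
  doubled (with −9 where >9): 0 1 6 0 6 8 4 → sum 25
  kept as-is: 8 0 7 4 7 3 6 → sum 35
Total = 25 + 35 = 60.
Check digit = (10 − (60 mod 10)) mod 10 = 0.

0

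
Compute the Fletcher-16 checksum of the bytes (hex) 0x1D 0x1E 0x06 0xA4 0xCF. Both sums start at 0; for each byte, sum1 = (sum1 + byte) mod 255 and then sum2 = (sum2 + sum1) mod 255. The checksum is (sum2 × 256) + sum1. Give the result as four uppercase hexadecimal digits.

35B5

Running sums (mod 255):
  after byte 0 (0x1D): sum1=29, sum2=29
  after byte 1 (0x1E): sum1=59, sum2=88
  after byte 2 (0x06): sum1=65, sum2=153
  after byte 3 (0xA4): sum1=229, sum2=127
  after byte 4 (0xCF): sum1=181, sum2=53
Checksum = sum2·256 + sum1 = 53·256 + 181 = 13749 = 0x35B5.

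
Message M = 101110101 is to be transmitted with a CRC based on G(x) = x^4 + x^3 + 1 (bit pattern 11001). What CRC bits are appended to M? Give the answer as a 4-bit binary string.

0100

Append 4 zeros: 1011101010000. Divide by 11001 (XOR where the leading bit is 1):
  pos 0: 10111 XOR 11001 = 01110
  pos 1: 11100 XOR 11001 = 00101
  pos 3: 10110 XOR 11001 = 01111
  pos 4: 11111 XOR 11001 = 00110
  pos 6: 11000 XOR 11001 = 00001
Remainder (last 4 bits) = 0100. This is the CRC / FCS.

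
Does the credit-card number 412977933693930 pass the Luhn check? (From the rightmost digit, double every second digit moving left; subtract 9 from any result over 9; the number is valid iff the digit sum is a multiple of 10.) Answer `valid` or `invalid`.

From the right, keep odd positions and double even positions (subtract 9 from any doubled value over 9):
  doubled (positions 2,4,...): 6 6 3 6 5 9 2 → sum 37
  kept (positions 1,3,...): 0 9 9 3 9 7 2 4 → sum 43
Total = 80.
80 mod 10 = 0, so the number is valid.

valid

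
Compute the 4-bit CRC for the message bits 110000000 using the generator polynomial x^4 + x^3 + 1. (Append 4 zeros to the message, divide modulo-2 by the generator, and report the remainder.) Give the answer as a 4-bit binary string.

1110

Append 4 zeros: 1100000000000. Divide by 11001 (XOR where the leading bit is 1):
  pos 0: 11000 XOR 11001 = 00001
  pos 4: 10000 XOR 11001 = 01001
  pos 5: 10010 XOR 11001 = 01011
  pos 6: 10110 XOR 11001 = 01111
  pos 7: 11110 XOR 11001 = 00111
Remainder (last 4 bits) = 1110. This is the CRC / FCS.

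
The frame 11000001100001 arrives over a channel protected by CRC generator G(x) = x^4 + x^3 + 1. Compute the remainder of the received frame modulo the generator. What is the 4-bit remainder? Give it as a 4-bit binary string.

0000

Modulo-2 division of 11000001100001 by 11001:
  pos 0: 11000 XOR 11001 = 00001
  pos 4: 10011 XOR 11001 = 01010
  pos 5: 10100 XOR 11001 = 01101
  pos 6: 11010 XOR 11001 = 00011
  pos 9: 11001 XOR 11001 = 00000
Remainder = 0000 (zero — the frame passes the CRC check).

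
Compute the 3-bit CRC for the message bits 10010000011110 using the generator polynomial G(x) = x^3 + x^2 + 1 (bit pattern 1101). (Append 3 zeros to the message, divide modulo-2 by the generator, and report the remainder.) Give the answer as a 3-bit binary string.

001

Append 3 zeros: 10010000011110000. Divide by 1101 (XOR where the leading bit is 1):
  pos 0: 1001 XOR 1101 = 0100
  pos 1: 1000 XOR 1101 = 0101
  pos 2: 1010 XOR 1101 = 0111
  pos 3: 1110 XOR 1101 = 0011
  pos 5: 1100 XOR 1101 = 0001
  pos 8: 1111 XOR 1101 = 0010
  pos 10: 1010 XOR 1101 = 0111
  pos 11: 1110 XOR 1101 = 0011
  pos 13: 1100 XOR 1101 = 0001
Remainder (last 3 bits) = 001. This is the CRC / FCS.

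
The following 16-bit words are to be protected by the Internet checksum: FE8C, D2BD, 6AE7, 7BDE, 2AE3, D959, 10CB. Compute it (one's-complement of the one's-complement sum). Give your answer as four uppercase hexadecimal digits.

One's-complement addition (fold any carry out of bit 15 back into bit 0):
  0xFE8C + 0xD2BD = 0x1D149 → wrap carry → 0xD14A
  0xD14A + 0x6AE7 = 0x13C31 → wrap carry → 0x3C32
  0x3C32 + 0x7BDE = 0x0B810
  0xB810 + 0x2AE3 = 0x0E2F3
  0xE2F3 + 0xD959 = 0x1BC4C → wrap carry → 0xBC4D
  0xBC4D + 0x10CB = 0x0CD18
One's-complement sum = 0xCD18.
Checksum = ~0xCD18 & 0xFFFF = 0x32E7.

32E7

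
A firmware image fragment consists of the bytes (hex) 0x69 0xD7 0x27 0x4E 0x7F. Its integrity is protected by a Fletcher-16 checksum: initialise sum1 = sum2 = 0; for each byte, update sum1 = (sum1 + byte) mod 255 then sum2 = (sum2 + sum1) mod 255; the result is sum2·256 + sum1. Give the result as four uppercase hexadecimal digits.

Running sums (mod 255):
  after byte 0 (0x69): sum1=105, sum2=105
  after byte 1 (0xD7): sum1=65, sum2=170
  after byte 2 (0x27): sum1=104, sum2=19
  after byte 3 (0x4E): sum1=182, sum2=201
  after byte 4 (0x7F): sum1=54, sum2=0
Checksum = sum2·256 + sum1 = 0·256 + 54 = 54 = 0x0036.

0036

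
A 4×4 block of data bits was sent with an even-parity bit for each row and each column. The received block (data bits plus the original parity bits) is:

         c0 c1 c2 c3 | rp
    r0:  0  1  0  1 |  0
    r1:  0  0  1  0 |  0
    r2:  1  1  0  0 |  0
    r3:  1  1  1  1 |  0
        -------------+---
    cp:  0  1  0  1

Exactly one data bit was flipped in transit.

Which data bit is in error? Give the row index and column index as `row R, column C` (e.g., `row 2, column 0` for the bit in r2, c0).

Recompute each row's even parity and compare to rp:
  r0: data parity 0, sent rp 0 → ok
  r1: data parity 1, sent rp 0 → mismatch
  r2: data parity 0, sent rp 0 → ok
  r3: data parity 0, sent rp 0 → ok
Recompute each column's even parity and compare to cp:
  c0: data parity 0, sent cp 0 → ok
  c1: data parity 1, sent cp 1 → ok
  c2: data parity 0, sent cp 0 → ok
  c3: data parity 0, sent cp 1 → mismatch
Exactly one row (r1) and one column (c3) fail → the flipped bit is at their intersection.

row 1, column 3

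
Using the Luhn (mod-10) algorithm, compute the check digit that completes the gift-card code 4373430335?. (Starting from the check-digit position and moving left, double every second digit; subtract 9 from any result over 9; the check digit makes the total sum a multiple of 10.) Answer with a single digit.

Partial digits right→left: 5 3 3 0 3 4 3 7 3 4
Double every second digit counting from the check-digit position (so the 1st, 3rd, 5th, ... of the partial from the right).
  doubled (with −9 where >9): 1 6 6 6 6 → sum 25
  kept as-is: 3 0 4 7 4 → sum 18
Total = 25 + 18 = 43.
Check digit = (10 − (43 mod 10)) mod 10 = 7.

7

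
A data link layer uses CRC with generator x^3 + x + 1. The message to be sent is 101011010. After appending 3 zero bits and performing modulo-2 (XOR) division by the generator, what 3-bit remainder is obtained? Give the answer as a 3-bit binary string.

Append 3 zeros: 101011010000. Divide by 1011 (XOR where the leading bit is 1):
  pos 0: 1010 XOR 1011 = 0001
  pos 3: 1110 XOR 1011 = 0101
  pos 4: 1011 XOR 1011 = 0000
Remainder (last 3 bits) = 000. This is the CRC / FCS.

000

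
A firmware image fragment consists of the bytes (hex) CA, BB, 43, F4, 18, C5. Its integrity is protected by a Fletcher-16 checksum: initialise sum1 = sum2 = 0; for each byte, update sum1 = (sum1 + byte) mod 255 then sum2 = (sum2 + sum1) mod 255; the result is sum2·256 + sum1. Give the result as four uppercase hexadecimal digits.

4D9C

Running sums (mod 255):
  after byte 0 (CA): sum1=202, sum2=202
  after byte 1 (BB): sum1=134, sum2=81
  after byte 2 (43): sum1=201, sum2=27
  after byte 3 (F4): sum1=190, sum2=217
  after byte 4 (18): sum1=214, sum2=176
  after byte 5 (C5): sum1=156, sum2=77
Checksum = sum2·256 + sum1 = 77·256 + 156 = 19868 = 0x4D9C.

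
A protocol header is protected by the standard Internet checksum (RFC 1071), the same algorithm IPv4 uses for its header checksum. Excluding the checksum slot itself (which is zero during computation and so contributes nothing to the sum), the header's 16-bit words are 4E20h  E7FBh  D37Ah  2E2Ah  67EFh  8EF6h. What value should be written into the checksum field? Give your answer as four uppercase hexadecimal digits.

D158

One's-complement addition (fold any carry out of bit 15 back into bit 0):
  0x4E20 + 0xE7FB = 0x1361B → wrap carry → 0x361C
  0x361C + 0xD37A = 0x10996 → wrap carry → 0x0997
  0x0997 + 0x2E2A = 0x037C1
  0x37C1 + 0x67EF = 0x09FB0
  0x9FB0 + 0x8EF6 = 0x12EA6 → wrap carry → 0x2EA7
One's-complement sum = 0x2EA7.
Checksum = ~0x2EA7 & 0xFFFF = 0xD158.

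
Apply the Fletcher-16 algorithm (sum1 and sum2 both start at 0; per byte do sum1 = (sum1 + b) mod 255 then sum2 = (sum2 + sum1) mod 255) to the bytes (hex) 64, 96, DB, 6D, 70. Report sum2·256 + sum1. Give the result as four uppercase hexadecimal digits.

2FB4

Running sums (mod 255):
  after byte 0 (64): sum1=100, sum2=100
  after byte 1 (96): sum1=250, sum2=95
  after byte 2 (DB): sum1=214, sum2=54
  after byte 3 (6D): sum1=68, sum2=122
  after byte 4 (70): sum1=180, sum2=47
Checksum = sum2·256 + sum1 = 47·256 + 180 = 12212 = 0x2FB4.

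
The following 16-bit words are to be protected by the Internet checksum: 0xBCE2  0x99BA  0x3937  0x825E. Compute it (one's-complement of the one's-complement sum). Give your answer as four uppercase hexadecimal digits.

EDCC

One's-complement addition (fold any carry out of bit 15 back into bit 0):
  0xBCE2 + 0x99BA = 0x1569C → wrap carry → 0x569D
  0x569D + 0x3937 = 0x08FD4
  0x8FD4 + 0x825E = 0x11232 → wrap carry → 0x1233
One's-complement sum = 0x1233.
Checksum = ~0x1233 & 0xFFFF = 0xEDCC.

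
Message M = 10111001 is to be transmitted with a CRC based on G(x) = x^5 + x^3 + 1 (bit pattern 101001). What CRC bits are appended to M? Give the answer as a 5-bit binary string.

00011

Append 5 zeros: 1011100100000. Divide by 101001 (XOR where the leading bit is 1):
  pos 0: 101110 XOR 101001 = 000111
  pos 3: 111010 XOR 101001 = 010011
  pos 4: 100110 XOR 101001 = 001111
  pos 6: 111100 XOR 101001 = 010101
  pos 7: 101010 XOR 101001 = 000011
Remainder (last 5 bits) = 00011. This is the CRC / FCS.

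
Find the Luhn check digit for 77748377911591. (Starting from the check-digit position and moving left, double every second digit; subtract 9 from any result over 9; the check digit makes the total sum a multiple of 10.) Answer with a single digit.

Partial digits right→left: 1 9 5 1 1 9 7 7 3 8 4 7 7 7
Double every second digit counting from the check-digit position (so the 1st, 3rd, 5th, ... of the partial from the right).
  doubled (with −9 where >9): 2 1 2 5 6 8 5 → sum 29
  kept as-is: 9 1 9 7 8 7 7 → sum 48
Total = 29 + 48 = 77.
Check digit = (10 − (77 mod 10)) mod 10 = 3.

3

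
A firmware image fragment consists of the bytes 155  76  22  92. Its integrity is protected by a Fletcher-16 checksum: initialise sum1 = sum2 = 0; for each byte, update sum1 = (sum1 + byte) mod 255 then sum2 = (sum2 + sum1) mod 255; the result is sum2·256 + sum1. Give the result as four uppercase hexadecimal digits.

Running sums (mod 255):
  after byte 0 (155): sum1=155, sum2=155
  after byte 1 (76): sum1=231, sum2=131
  after byte 2 (22): sum1=253, sum2=129
  after byte 3 (92): sum1=90, sum2=219
Checksum = sum2·256 + sum1 = 219·256 + 90 = 56154 = 0xDB5A.

DB5A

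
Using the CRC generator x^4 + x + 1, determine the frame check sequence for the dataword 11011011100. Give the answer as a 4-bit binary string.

Append 4 zeros: 110110111000000. Divide by 10011 (XOR where the leading bit is 1):
  pos 0: 11011 XOR 10011 = 01000
  pos 1: 10000 XOR 10011 = 00011
  pos 4: 11111 XOR 10011 = 01100
  pos 5: 11000 XOR 10011 = 01011
  pos 6: 10110 XOR 10011 = 00101
  pos 8: 10100 XOR 10011 = 00111
  pos 10: 11100 XOR 10011 = 01111
Remainder (last 4 bits) = 1111. This is the CRC / FCS.

1111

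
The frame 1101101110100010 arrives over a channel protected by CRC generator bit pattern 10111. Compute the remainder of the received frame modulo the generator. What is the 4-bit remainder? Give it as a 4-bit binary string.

Modulo-2 division of 1101101110100010 by 10111:
  pos 0: 11011 XOR 10111 = 01100
  pos 1: 11000 XOR 10111 = 01111
  pos 2: 11111 XOR 10111 = 01000
  pos 3: 10001 XOR 10111 = 00110
  pos 5: 11010 XOR 10111 = 01101
  pos 6: 11011 XOR 10111 = 01100
  pos 7: 11000 XOR 10111 = 01111
  pos 8: 11110 XOR 10111 = 01001
  pos 9: 10010 XOR 10111 = 00101
  pos 11: 10110 XOR 10111 = 00001
Remainder = 0001 (nonzero — an error is detected).

0001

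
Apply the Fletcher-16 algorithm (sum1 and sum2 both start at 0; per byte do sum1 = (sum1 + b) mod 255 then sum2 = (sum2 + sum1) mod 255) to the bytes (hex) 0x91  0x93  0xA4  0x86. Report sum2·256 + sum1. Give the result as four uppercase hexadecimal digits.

D050

Running sums (mod 255):
  after byte 0 (0x91): sum1=145, sum2=145
  after byte 1 (0x93): sum1=37, sum2=182
  after byte 2 (0xA4): sum1=201, sum2=128
  after byte 3 (0x86): sum1=80, sum2=208
Checksum = sum2·256 + sum1 = 208·256 + 80 = 53328 = 0xD050.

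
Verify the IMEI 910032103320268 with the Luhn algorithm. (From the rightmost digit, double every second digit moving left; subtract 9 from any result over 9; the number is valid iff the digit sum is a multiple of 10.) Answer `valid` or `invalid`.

invalid

From the right, keep odd positions and double even positions (subtract 9 from any doubled value over 9):
  doubled (positions 2,4,...): 3 0 6 0 4 0 2 → sum 15
  kept (positions 1,3,...): 8 2 2 3 1 3 0 9 → sum 28
Total = 43.
43 mod 10 = 3, so the number is invalid.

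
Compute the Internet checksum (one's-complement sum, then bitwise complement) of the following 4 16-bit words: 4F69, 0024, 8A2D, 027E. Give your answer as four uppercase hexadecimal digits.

23C7

One's-complement addition (fold any carry out of bit 15 back into bit 0):
  0x4F69 + 0x0024 = 0x04F8D
  0x4F8D + 0x8A2D = 0x0D9BA
  0xD9BA + 0x027E = 0x0DC38
One's-complement sum = 0xDC38.
Checksum = ~0xDC38 & 0xFFFF = 0x23C7.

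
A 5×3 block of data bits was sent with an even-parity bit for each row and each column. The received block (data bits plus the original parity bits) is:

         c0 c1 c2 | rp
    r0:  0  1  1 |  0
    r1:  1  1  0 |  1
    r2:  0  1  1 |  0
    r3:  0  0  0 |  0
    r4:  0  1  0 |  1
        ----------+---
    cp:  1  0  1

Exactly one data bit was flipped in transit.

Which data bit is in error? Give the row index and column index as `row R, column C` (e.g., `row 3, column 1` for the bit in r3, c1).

Recompute each row's even parity and compare to rp:
  r0: data parity 0, sent rp 0 → ok
  r1: data parity 0, sent rp 1 → mismatch
  r2: data parity 0, sent rp 0 → ok
  r3: data parity 0, sent rp 0 → ok
  r4: data parity 1, sent rp 1 → ok
Recompute each column's even parity and compare to cp:
  c0: data parity 1, sent cp 1 → ok
  c1: data parity 0, sent cp 0 → ok
  c2: data parity 0, sent cp 1 → mismatch
Exactly one row (r1) and one column (c2) fail → the flipped bit is at their intersection.

row 1, column 2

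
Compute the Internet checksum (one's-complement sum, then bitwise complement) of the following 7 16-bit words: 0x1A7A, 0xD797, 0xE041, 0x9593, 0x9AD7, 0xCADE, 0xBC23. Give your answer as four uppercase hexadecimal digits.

One's-complement addition (fold any carry out of bit 15 back into bit 0):
  0x1A7A + 0xD797 = 0x0F211
  0xF211 + 0xE041 = 0x1D252 → wrap carry → 0xD253
  0xD253 + 0x9593 = 0x167E6 → wrap carry → 0x67E7
  0x67E7 + 0x9AD7 = 0x102BE → wrap carry → 0x02BF
  0x02BF + 0xCADE = 0x0CD9D
  0xCD9D + 0xBC23 = 0x189C0 → wrap carry → 0x89C1
One's-complement sum = 0x89C1.
Checksum = ~0x89C1 & 0xFFFF = 0x763E.

763E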